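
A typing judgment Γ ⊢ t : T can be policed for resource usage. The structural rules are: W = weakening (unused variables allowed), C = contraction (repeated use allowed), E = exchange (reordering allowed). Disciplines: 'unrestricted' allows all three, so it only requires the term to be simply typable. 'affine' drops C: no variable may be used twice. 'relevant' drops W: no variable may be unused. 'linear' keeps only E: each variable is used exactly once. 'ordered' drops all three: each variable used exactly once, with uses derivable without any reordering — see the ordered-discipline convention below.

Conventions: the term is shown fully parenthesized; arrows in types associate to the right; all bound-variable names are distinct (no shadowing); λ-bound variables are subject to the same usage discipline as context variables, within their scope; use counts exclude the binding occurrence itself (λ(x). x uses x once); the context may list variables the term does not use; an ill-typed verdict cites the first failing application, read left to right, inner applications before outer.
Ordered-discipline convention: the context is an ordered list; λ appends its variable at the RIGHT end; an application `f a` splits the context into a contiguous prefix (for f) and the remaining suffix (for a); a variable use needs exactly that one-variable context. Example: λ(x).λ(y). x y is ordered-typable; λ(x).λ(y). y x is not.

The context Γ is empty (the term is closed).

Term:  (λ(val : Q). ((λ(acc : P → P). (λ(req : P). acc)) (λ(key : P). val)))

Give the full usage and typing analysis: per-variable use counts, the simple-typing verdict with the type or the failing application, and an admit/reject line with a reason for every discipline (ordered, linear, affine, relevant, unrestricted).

usage: val [bound]: 1×, acc [bound]: 1×, req [bound]: 0×, key [bound]: 0×
uses in reading order: acc, val
typing: ill-typed: an application expects P → P but receives P → Q
ordered: ✗, a type mismatch blocks all five
linear: ✗, the type mismatch rejects it
affine: ✗, not simply typable
relevant: ✗, fails simple typing
unrestricted: ✗, a type mismatch blocks all five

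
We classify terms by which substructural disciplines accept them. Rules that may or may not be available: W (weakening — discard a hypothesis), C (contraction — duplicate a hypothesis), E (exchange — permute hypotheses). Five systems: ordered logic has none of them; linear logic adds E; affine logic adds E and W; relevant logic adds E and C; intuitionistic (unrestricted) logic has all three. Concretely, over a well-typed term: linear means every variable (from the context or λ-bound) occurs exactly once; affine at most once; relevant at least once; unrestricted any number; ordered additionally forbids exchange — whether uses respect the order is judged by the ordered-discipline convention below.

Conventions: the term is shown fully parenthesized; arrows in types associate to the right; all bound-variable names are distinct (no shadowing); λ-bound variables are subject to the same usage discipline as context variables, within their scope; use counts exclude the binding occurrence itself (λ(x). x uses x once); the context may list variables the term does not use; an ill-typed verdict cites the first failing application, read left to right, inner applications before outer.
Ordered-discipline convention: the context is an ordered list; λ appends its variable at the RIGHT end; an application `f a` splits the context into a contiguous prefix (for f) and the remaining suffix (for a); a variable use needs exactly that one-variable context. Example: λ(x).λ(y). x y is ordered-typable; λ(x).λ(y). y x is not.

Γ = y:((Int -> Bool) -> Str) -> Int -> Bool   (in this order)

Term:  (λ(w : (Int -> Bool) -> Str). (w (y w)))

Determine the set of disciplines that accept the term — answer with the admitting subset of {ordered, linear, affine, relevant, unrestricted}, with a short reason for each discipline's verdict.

accepted by: relevant, unrestricted
counts: y=1; w [bound]=2
uses in reading order: w, y, w
typing: the term checks, with type ((Int -> Bool) -> Str) -> Str
ordered ✗ (uses contraction: w ×2)
linear ✗ (uses contraction: w ×2)
affine ✗ (uses contraction: w ×2)
relevant ✓ (at least one use each (y, w))
unrestricted ✓ (simply typable at ((Int -> Bool) -> Str) -> Str; W, C, E all held)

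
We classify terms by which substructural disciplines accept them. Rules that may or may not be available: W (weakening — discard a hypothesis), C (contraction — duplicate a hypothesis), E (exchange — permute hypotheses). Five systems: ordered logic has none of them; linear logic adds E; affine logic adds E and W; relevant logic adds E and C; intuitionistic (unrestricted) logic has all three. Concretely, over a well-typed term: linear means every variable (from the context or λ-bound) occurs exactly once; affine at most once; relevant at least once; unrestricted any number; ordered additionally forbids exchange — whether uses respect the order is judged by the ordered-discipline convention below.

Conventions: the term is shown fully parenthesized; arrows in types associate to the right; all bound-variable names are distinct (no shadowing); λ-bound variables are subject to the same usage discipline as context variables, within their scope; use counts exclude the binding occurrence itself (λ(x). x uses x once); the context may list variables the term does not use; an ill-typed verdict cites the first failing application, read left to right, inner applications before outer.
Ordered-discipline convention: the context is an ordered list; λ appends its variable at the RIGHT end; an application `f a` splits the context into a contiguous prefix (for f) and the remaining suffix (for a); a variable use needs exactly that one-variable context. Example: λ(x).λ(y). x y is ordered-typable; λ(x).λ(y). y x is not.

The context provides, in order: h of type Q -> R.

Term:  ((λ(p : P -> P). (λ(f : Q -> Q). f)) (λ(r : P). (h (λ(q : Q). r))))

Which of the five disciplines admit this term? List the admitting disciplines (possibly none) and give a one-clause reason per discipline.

admitted in: none
usage: h=1; p (λ-bound)=0; f (λ-bound)=1; r (λ-bound)=1; q (λ-bound)=0
order of uses: f, h, r
typing: ill-typed: an argument Q -> P mismatches the expected Q
ordered ✗ (the type mismatch rejects it)
linear ✗ (not simply typable)
affine ✗ (fails simple typing)
relevant ✗ (a type mismatch blocks all five)
unrestricted ✗ (the type mismatch rejects it)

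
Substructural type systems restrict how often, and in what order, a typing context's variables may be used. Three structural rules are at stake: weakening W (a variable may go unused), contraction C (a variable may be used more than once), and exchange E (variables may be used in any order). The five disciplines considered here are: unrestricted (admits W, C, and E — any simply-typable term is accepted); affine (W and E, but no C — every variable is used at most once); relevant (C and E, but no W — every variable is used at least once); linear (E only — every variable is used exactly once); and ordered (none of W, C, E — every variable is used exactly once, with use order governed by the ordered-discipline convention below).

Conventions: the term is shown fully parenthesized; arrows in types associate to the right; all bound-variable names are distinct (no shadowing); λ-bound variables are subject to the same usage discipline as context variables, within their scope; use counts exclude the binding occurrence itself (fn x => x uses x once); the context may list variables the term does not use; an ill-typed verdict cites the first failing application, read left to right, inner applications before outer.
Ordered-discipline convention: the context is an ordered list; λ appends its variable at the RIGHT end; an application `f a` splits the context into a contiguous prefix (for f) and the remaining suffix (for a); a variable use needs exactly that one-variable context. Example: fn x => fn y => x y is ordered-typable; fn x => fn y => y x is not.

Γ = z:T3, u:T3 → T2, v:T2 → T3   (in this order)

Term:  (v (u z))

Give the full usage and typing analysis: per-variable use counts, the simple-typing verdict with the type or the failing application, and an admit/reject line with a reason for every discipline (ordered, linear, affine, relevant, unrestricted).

counts: z ×1; u ×1; v ×1
uses in reading order: v, u, z
typing: well-typed at T3
ordered: ✗, no ordered split (uses run v, u, z)
linear: ✓, single use per variable (z, u, v)
affine: ✓, at most one use each (z, u, v)
relevant: ✓, every one of z, u, v appears
unrestricted: ✓, simply typable at T3; W, C, E all held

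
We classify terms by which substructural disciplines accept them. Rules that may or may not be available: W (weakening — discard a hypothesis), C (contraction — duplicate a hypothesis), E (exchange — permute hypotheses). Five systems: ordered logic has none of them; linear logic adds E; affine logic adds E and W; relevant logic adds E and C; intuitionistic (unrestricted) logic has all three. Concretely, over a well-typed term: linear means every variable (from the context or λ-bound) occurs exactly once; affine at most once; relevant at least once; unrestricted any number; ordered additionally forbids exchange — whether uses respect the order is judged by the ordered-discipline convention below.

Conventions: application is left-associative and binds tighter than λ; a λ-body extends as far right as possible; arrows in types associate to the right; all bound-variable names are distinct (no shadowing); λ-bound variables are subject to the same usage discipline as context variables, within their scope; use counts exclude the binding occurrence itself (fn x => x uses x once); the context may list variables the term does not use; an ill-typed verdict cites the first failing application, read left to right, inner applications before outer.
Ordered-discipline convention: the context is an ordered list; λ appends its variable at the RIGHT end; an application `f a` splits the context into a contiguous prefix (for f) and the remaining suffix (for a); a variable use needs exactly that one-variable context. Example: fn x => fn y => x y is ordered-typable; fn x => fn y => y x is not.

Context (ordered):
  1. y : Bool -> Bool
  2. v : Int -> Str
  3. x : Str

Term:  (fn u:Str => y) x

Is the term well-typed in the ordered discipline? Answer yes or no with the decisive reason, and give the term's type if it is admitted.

no — v, u never used (weakening)
variable uses: y ×1, v ×0, x ×1, u (λ-bound) ×0
left-to-right use order: y, x
typing: well-typed at Bool -> Bool
summary: ordered ✗, linear ✗, affine ✓, relevant ✗, unrestricted ✓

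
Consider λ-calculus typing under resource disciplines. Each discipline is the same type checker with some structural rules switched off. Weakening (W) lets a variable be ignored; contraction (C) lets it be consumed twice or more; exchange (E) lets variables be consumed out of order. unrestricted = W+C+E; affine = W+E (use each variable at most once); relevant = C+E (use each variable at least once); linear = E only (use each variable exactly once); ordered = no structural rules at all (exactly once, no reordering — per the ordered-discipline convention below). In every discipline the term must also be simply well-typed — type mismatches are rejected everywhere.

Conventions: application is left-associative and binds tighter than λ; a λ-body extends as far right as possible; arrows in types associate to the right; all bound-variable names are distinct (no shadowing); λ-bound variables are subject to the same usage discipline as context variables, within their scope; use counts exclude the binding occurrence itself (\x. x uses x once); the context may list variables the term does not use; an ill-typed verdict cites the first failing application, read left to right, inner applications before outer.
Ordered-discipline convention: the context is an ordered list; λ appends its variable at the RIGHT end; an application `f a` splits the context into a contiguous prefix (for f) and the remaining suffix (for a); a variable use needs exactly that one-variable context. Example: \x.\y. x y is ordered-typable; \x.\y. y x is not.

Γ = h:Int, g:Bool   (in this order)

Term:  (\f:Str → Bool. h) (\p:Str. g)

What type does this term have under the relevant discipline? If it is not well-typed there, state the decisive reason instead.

not well-typed under relevant — f, p left unused
use counts: h: 1×, g: 1×, f (bound): 0×, p (bound): 0×
order of uses: h, g
typing: the term checks, with type Int
per-discipline verdicts: ordered ✗, linear ✗, affine ✓, relevant ✗, unrestricted ✓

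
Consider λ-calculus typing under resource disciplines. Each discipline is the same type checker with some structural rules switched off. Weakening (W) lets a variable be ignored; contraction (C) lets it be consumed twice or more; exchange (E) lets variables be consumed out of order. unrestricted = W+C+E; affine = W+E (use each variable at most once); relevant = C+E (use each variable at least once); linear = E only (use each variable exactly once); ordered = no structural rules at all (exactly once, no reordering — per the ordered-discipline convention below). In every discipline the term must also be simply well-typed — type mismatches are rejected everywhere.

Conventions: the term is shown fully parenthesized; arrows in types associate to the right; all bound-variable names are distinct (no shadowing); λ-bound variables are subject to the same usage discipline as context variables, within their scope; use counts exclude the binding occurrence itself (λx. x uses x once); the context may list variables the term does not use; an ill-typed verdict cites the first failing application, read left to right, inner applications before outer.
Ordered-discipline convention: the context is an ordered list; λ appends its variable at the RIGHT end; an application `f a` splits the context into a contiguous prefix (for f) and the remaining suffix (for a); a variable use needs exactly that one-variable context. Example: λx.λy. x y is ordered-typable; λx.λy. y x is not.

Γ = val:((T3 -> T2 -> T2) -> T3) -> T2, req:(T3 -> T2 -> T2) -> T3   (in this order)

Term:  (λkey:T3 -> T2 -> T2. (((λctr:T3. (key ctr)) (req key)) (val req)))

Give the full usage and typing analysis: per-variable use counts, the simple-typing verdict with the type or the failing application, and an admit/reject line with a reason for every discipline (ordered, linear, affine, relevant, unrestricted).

use counts: val: 1; req: 2; key (λ-bound): 2; ctr (λ-bound): 1
order of uses: key, ctr, req, key, val, req
typing: ✓ — (T3 -> T2 -> T2) -> T2
ordered ✗ (repeated use of req ×2, key ×2)
linear ✗ (repeated use of req ×2, key ×2)
affine ✗ (repeated use of req ×2, key ×2)
relevant ✓ (at least one use each (val, req, key, ctr))
unrestricted ✓ (well-typed at (T3 -> T2 -> T2) -> T2; no restrictions here)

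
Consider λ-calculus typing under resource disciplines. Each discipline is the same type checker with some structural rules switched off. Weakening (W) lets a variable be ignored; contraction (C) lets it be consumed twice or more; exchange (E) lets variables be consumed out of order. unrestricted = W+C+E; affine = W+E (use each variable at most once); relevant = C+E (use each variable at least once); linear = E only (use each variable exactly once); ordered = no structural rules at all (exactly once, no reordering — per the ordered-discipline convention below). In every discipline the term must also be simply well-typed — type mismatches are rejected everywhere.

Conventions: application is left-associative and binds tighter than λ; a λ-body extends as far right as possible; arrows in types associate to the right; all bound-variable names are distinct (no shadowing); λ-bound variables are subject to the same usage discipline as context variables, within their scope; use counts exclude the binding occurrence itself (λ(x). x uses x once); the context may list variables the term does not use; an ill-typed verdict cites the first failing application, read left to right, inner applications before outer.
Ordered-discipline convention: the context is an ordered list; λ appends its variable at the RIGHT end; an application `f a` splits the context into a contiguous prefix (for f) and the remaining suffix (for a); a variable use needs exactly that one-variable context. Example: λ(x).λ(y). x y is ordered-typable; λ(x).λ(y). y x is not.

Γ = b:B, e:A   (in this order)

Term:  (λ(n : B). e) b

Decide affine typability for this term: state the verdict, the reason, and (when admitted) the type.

yes — none of b, e, n used more than once; term : A
use counts: b: 1×; e: 1×; n [bound]: 0×
use order (left to right): e, b
typing: ✓ — A
per-discipline verdicts: ordered ✗, linear ✗, affine ✓, relevant ✗, unrestricted ✓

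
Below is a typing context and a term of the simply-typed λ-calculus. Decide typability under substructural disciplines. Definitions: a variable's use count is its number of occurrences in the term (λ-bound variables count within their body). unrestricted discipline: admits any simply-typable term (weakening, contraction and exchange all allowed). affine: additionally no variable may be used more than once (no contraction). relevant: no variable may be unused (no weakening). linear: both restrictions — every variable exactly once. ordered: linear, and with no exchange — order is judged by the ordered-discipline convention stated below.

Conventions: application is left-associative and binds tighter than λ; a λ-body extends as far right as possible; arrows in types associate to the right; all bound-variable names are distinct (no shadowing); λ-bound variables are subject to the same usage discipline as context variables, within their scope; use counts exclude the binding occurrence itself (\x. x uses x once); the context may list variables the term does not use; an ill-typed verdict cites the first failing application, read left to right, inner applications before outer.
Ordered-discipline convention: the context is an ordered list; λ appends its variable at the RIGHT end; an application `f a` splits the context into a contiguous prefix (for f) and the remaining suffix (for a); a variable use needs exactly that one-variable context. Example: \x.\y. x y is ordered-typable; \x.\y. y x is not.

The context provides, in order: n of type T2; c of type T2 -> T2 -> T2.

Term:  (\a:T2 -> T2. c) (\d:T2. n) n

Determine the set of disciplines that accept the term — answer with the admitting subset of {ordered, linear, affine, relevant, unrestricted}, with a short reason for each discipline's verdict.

admitted by: unrestricted
use counts: n: 2; c: 1; a (λ-bound): 0; d (λ-bound): 0
left-to-right use order: c, n, n
typing: the term checks, with type T2 -> T2
ordered ✗ (needs contraction — n ×2; a, d never used (weakening))
linear ✗ (needs contraction — n ×2; a, d never used (weakening))
affine ✗ (needs contraction — n ×2)
relevant ✗ (a, d never used (weakening))
unrestricted ✓ (well-typed at T2 -> T2; no restrictions here)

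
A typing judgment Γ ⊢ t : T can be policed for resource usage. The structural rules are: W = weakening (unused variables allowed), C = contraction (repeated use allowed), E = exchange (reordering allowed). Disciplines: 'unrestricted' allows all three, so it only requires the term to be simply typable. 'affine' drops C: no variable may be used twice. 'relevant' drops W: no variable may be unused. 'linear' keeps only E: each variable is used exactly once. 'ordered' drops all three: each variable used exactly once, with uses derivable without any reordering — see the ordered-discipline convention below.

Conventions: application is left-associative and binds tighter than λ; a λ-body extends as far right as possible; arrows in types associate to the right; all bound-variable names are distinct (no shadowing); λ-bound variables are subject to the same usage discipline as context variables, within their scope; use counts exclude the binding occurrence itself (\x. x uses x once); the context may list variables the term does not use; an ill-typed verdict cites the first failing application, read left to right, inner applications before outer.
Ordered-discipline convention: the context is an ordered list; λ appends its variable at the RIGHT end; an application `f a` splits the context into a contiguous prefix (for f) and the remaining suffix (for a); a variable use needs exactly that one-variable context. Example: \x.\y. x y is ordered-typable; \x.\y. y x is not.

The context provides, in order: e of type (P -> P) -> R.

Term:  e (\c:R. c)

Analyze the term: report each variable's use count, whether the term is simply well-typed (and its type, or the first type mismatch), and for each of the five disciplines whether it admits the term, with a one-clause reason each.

usage: e=1, c [bound]=1
use order (left to right): e, c
typing: ill-typed: argument of type R -> R where P -> P is required
ordered: ✗, a type mismatch blocks all five
linear: ✗, the type mismatch rejects it
affine: ✗, not simply typable
relevant: ✗, fails simple typing
unrestricted: ✗, a type mismatch blocks all five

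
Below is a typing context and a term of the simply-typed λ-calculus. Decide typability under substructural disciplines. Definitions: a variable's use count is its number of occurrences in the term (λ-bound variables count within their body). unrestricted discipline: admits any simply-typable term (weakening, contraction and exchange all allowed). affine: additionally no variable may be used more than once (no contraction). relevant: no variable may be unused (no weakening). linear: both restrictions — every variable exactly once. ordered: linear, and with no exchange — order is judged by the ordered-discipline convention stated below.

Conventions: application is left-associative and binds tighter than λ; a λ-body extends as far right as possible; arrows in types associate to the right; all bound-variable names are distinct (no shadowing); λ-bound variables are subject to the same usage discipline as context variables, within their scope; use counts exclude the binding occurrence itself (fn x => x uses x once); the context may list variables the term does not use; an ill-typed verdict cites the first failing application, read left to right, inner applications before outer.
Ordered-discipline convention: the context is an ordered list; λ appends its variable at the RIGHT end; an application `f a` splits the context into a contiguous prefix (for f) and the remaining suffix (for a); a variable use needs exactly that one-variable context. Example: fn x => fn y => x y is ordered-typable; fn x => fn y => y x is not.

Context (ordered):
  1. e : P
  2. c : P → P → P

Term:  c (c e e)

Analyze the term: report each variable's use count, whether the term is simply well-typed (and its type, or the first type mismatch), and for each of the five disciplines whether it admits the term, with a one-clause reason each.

counts: e ×2, c ×2
order of uses: c, c, e, e
typing: well-typed at P → P
ordered ✗ (e ×2, c ×2 used more than once (contraction))
linear ✗ (e ×2, c ×2 used more than once (contraction))
affine ✗ (e ×2, c ×2 used more than once (contraction))
relevant ✓ (every one of e, c appears)
unrestricted ✓ (type-checks (P → P) and nothing is barred)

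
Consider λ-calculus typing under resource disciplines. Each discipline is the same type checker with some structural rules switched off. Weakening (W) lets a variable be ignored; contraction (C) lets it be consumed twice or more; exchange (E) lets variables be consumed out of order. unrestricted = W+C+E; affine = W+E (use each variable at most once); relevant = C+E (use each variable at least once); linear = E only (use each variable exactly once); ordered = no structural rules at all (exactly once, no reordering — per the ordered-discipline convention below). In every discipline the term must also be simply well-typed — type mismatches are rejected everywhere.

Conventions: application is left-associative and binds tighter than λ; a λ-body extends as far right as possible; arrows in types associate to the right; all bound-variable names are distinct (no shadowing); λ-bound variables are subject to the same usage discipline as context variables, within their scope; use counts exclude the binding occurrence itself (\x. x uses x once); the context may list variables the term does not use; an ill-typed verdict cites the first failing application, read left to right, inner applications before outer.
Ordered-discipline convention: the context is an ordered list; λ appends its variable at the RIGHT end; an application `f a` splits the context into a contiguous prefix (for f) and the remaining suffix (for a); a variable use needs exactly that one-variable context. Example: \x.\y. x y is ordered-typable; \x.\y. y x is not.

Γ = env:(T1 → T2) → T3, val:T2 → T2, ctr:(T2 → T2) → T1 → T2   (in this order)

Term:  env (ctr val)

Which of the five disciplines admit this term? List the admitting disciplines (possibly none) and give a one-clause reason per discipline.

admitted in: linear, affine, relevant, unrestricted
variable uses: env ×1, val ×1, ctr ×1
uses in reading order: env, ctr, val
typing: ✓ — T3
ordered: ✗ — no contiguous prefix/suffix split fits env, ctr, val
linear: ✓ — each of env, val, ctr used exactly once
affine: ✓ — env, val, ctr: no repeats, contraction unneeded
relevant: ✓ — none of env, val, ctr goes unused
unrestricted: ✓ — type-checks (T3) and nothing is barred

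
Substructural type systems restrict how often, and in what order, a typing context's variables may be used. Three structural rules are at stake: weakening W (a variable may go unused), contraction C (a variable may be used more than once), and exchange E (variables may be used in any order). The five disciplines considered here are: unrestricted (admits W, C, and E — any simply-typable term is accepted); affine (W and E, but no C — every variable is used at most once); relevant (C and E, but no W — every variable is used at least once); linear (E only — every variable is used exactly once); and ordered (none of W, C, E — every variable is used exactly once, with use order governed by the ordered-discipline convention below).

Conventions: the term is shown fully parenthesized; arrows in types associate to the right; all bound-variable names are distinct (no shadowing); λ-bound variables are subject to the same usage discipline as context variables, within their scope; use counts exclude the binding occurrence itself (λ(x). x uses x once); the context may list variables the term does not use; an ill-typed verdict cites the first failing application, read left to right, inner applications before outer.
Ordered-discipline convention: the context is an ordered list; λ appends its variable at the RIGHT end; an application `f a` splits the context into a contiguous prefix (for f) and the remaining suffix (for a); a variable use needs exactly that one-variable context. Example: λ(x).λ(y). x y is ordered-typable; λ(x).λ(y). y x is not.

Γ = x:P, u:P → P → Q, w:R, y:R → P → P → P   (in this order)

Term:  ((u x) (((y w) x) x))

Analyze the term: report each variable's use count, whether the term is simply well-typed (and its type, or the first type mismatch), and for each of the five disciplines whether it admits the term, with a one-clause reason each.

counts: x=3; u=1; w=1; y=1
use order (left to right): u, x, y, w, x, x
typing: well-typed — term : Q
ordered ✗ (repeated use of x ×3)
linear ✗ (repeated use of x ×3)
affine ✗ (repeated use of x ×3)
relevant ✓ (at least one use each (x, u, w, y))
unrestricted ✓ (well-typed at Q; no restrictions here)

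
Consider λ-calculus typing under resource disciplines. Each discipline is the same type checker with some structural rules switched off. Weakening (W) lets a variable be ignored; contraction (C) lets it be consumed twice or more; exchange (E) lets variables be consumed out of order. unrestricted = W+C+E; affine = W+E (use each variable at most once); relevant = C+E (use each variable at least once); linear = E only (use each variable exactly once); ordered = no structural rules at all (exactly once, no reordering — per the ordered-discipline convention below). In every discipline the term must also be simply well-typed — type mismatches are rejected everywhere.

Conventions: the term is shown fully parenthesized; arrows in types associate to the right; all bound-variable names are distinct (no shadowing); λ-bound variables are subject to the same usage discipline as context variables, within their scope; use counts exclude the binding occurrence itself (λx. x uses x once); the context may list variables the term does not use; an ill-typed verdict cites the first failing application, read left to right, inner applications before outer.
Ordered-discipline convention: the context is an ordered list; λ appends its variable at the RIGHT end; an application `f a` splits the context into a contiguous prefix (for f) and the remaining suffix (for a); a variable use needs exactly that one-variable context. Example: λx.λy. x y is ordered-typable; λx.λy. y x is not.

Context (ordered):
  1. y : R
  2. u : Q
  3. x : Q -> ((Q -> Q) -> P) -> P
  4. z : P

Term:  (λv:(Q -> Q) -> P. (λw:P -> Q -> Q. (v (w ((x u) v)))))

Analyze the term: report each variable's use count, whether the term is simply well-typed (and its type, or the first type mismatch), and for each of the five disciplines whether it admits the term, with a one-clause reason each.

usage: y: 0×; u: 1×; x: 1×; z: 0×; v (bound): 2×; w (bound): 1×
order of uses: v, w, x, u, v
typing: well-typed — term : ((Q -> Q) -> P) -> (P -> Q -> Q) -> P
ordered: ✗ — v ×2 used more than once (contraction); y, z never used (weakening)
linear: ✗ — v ×2 used more than once (contraction); y, z never used (weakening)
affine: ✗ — v ×2 used more than once (contraction)
relevant: ✗ — y, z never used (weakening)
unrestricted: ✓ — typability at ((Q -> Q) -> P) -> (P -> Q -> Q) -> P is all that's needed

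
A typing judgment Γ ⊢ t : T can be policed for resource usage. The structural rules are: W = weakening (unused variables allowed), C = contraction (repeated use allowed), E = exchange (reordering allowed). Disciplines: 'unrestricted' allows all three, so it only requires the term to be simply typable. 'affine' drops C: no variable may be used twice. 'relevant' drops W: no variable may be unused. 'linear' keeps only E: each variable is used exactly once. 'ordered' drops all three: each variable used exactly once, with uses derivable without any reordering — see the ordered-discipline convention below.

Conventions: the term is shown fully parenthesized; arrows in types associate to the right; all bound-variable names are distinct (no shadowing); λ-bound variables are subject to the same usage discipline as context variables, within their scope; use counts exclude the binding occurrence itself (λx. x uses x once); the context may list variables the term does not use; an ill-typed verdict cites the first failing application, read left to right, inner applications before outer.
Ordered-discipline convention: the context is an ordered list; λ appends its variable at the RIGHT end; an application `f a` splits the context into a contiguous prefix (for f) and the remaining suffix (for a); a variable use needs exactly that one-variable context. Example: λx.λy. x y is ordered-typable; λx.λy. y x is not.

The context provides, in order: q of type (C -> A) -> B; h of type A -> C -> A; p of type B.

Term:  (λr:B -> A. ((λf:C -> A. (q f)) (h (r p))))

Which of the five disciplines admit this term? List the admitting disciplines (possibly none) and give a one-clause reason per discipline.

admitted by: linear, affine, relevant, unrestricted
variable uses: q: 1, h: 1, p: 1, r [bound]: 1, f [bound]: 1
uses in reading order: q, f, h, r, p
typing: the term checks, with type (B -> A) -> B
ordered ✗ (needs exchange: uses follow q, f, h, r, p)
linear ✓ (each of q, h, p, r, f used exactly once)
affine ✓ (no duplicate uses among q, h, p, r, f)
relevant ✓ (q, h, p, r, f: all used, weakening unneeded)
unrestricted ✓ (simply typable at (B -> A) -> B; W, C, E all held)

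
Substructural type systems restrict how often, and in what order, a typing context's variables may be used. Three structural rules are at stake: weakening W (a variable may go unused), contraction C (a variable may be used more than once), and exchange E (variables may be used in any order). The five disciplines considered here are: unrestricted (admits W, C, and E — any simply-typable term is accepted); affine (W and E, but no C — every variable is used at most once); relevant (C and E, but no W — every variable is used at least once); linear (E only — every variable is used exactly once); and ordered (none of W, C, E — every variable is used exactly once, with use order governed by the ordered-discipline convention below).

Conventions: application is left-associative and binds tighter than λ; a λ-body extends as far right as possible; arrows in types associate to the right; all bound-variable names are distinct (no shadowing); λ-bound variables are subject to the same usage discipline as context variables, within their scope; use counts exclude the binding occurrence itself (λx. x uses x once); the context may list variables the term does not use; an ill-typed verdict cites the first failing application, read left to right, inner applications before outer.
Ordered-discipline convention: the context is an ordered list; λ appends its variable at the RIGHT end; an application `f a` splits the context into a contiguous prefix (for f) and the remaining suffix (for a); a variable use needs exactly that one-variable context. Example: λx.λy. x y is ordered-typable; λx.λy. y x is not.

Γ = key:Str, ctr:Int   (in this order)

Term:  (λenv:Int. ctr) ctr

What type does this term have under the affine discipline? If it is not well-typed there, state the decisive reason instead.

not well-typed under affine — ctr ×2 used more than once (contraction)
usage: key ×0; ctr ×2; env (λ-bound) ×0
order of uses: ctr, ctr
typing: well-typed — term : Int
all disciplines: ordered ✗ · linear ✗ · affine ✗ · relevant ✗ · unrestricted ✓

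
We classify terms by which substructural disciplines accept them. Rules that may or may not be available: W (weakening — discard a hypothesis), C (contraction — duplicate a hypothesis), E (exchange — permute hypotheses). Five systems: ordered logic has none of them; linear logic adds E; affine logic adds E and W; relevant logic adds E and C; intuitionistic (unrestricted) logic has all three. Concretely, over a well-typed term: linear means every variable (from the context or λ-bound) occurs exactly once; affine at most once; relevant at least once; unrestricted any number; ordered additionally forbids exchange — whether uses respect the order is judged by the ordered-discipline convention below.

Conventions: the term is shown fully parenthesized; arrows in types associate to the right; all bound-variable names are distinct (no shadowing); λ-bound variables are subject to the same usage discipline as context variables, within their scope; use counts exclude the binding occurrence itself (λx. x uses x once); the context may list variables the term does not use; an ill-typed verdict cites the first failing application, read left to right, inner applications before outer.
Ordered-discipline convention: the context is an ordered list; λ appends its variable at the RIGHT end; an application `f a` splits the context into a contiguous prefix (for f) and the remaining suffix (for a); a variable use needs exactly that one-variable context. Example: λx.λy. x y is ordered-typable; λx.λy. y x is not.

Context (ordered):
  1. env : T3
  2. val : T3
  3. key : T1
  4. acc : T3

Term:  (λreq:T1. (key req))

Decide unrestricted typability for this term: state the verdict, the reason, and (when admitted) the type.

no — a type mismatch blocks all five
variable uses: env: 0; val: 0; key: 1; acc: 0; req [bound]: 1
use order (left to right): key, req
typing: ill-typed: can't apply a value of type T1
across the five disciplines: ordered ✗ | linear ✗ | affine ✗ | relevant ✗ | unrestricted ✗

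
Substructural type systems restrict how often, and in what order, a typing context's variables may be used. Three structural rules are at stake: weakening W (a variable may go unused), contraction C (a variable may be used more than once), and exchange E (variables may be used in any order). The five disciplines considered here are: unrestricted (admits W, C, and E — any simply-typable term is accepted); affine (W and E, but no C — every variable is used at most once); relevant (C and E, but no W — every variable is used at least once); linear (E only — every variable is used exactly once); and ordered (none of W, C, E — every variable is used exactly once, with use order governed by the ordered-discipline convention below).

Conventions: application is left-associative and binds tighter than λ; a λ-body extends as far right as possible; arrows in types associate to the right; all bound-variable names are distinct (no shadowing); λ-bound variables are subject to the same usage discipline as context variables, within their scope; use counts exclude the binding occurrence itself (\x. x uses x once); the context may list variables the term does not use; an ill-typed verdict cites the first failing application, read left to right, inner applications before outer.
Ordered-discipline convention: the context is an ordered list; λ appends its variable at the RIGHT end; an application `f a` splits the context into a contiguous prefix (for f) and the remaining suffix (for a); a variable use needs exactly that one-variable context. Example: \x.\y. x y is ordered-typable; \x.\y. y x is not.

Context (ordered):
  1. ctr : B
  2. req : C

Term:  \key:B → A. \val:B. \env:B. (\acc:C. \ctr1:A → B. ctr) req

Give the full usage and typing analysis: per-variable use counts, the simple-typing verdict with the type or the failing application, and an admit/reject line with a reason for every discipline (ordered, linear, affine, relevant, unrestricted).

use counts: ctr: 1×, req: 1×, key (λ-bound): 0×, val (λ-bound): 0×, env (λ-bound): 0×, acc (λ-bound): 0×, ctr1 (λ-bound): 0×
uses in reading order: ctr, req
typing: well-typed — term : (B → A) → B → B → (A → B) → B
ordered: ✗, key, val, env, acc, ctr1 never used (weakening)
linear: ✗, key, val, env, acc, ctr1 never used (weakening)
affine: ✓, no duplicate uses among ctr, req, key, val, env, acc, ctr1
relevant: ✗, key, val, env, acc, ctr1 never used (weakening)
unrestricted: ✓, simply typable at (B → A) → B → B → (A → B) → B; W, C, E all held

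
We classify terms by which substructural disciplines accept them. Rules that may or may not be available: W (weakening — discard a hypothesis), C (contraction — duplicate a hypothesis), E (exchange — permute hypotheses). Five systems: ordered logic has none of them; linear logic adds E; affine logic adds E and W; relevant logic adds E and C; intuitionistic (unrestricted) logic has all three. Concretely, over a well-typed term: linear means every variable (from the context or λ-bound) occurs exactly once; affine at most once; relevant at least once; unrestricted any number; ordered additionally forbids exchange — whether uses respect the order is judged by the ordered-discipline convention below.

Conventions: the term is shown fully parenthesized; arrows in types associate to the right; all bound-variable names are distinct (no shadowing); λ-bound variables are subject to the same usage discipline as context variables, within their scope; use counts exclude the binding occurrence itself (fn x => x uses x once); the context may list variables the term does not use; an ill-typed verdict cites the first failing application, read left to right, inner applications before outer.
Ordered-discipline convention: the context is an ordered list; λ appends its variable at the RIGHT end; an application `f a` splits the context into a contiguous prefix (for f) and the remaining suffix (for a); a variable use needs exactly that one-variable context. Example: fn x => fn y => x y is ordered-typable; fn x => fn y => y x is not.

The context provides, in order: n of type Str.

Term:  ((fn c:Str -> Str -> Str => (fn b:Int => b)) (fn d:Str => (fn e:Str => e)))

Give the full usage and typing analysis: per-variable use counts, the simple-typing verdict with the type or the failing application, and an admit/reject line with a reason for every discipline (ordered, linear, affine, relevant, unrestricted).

usage: n: 0; c [bound]: 0; b [bound]: 1; d [bound]: 0; e [bound]: 1
order of uses: b, e
typing: well-typed — term : Int -> Int
ordered: ✗ — needs weakening: n, c, d unused
linear: ✗ — needs weakening: n, c, d unused
affine: ✓ — n, c, b, d, e: no repeats, contraction unneeded
relevant: ✗ — needs weakening: n, c, d unused
unrestricted: ✓ — simply typable at Int -> Int; W, C, E all held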